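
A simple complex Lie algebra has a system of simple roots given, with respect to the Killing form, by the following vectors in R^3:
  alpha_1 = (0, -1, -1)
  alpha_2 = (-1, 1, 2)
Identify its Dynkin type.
G_2

Compute the Cartan integers a_ij = 2(alpha_i, alpha_j)/(alpha_j, alpha_j); the resulting 2x2 Cartan matrix is
[[2, -1], [-3, 2]].
The roots have two lengths (squared-length ratio 3:1); the short ones are alpha_{1}. The associated Dynkin diagram is two nodes joined by a triple edge (G_2), so the type is G_2.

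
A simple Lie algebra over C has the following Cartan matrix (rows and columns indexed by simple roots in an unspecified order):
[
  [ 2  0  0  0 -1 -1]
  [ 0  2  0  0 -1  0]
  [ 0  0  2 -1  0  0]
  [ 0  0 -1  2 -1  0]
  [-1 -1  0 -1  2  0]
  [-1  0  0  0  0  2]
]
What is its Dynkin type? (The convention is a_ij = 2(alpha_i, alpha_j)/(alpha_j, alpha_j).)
The matrix has rank 6 with 2's on the diagonal. Reading the off-diagonal entries as Dynkin edges (a single edge where a_ij = a_ji = -1; a double or triple edge where a_ij * a_ji = 2 or 3), the diagram is a chain of 5 nodes with one extra node attached to the third node from one end (E_6). One simple-root ordering that puts it in standard form is (alpha_3, alpha_2, alpha_4, alpha_5, alpha_1, alpha_6). So the algebra is type E_6.

E_6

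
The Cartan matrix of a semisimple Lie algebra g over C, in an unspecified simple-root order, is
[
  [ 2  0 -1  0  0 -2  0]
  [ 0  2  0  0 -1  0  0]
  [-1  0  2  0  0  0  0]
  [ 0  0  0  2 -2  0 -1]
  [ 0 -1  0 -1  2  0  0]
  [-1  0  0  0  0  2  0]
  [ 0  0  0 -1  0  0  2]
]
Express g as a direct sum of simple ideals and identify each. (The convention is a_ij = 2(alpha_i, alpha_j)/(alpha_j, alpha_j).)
B3 ⊕ F4

The diagram associated to this matrix has two connected components: the simple roots {alpha_1, alpha_3, alpha_6} form a chain of 3 nodes with a double edge at one end; the terminal node there is the unique short simple root (B_3), and {alpha_2, alpha_4, alpha_5, alpha_7} form a chain of 4 nodes with a double edge between the middle two (F_4). A semisimple Lie algebra decomposes uniquely as the direct sum of simple ideals, one per connected component of its Dynkin diagram, so g ≅ B_3 ⊕ F_4 (dimension 21 + 52 = 73).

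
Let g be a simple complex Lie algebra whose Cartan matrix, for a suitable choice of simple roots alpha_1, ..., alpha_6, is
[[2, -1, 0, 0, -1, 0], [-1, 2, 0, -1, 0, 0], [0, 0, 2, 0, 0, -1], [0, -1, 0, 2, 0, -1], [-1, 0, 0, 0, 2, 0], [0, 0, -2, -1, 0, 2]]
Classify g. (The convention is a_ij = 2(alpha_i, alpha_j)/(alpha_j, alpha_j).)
The matrix has rank 6 with 2's on the diagonal. Reading the off-diagonal entries as Dynkin edges (a single edge where a_ij = a_ji = -1; a double or triple edge where a_ij * a_ji = 2 or 3), the diagram is a chain of 6 nodes with a double edge at one end; the terminal node there is the unique short simple root (B_6). One simple-root ordering that puts it in standard form is (alpha_5, alpha_1, alpha_2, alpha_4, alpha_6, alpha_3). So the algebra is type B_6, i.e. so(13).

B6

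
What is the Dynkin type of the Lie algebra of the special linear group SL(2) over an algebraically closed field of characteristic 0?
This is sl(2), which has dimension 2^2 - 1 = 3 and rank 2 - 1 = 1 (a Cartan subalgebra is the diagonal traceless matrices). In the classification of classical Lie algebras, the special linear algebra sl(n+1) has type A_n; here n = 1, so the Dynkin diagram is a chain of 1 nodes with single edges (A_1). Hence the type is A_1.

A_1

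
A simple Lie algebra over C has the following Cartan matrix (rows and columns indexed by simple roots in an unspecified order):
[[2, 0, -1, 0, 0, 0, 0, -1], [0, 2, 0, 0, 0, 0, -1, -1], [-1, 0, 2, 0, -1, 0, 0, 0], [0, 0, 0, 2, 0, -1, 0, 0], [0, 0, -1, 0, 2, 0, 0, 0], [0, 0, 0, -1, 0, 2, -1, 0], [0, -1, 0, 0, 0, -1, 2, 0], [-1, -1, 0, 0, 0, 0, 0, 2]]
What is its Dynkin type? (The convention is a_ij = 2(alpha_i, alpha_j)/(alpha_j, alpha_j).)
The matrix has rank 8 with 2's on the diagonal. Reading the off-diagonal entries as Dynkin edges (a single edge where a_ij = a_ji = -1; a double or triple edge where a_ij * a_ji = 2 or 3), the diagram is a chain of 8 nodes with single edges (A_8). One simple-root ordering that puts it in standard form is (alpha_4, alpha_6, alpha_7, alpha_2, alpha_8, alpha_1, alpha_3, alpha_5). So the algebra is type A_8, i.e. sl(9).

type A_8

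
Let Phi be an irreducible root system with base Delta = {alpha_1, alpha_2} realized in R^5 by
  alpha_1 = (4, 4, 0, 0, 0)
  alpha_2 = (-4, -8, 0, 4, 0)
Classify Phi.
Compute the Cartan integers a_ij = 2(alpha_i, alpha_j)/(alpha_j, alpha_j); the resulting 2x2 Cartan matrix is
[[2, -1], [-3, 2]].
The roots have two lengths (squared-length ratio 3:1); the short ones are alpha_{1}. The associated Dynkin diagram is two nodes joined by a triple edge (G_2), so the type is G_2.

type G_2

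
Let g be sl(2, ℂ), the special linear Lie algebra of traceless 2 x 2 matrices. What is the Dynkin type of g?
This is sl(2), which has dimension 2^2 - 1 = 3 and rank 2 - 1 = 1 (a Cartan subalgebra is the diagonal traceless matrices). In the classification of classical Lie algebras, the special linear algebra sl(n+1) has type A_n; here n = 1, so the Dynkin diagram is a chain of 1 nodes with single edges (A_1). Hence the type is A_1.

type A_1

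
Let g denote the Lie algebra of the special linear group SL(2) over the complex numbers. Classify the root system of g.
A1

This is sl(2), which has dimension 2^2 - 1 = 3 and rank 2 - 1 = 1 (a Cartan subalgebra is the diagonal traceless matrices). In the classification of classical Lie algebras, the special linear algebra sl(n+1) has type A_n; here n = 1, so the Dynkin diagram is a chain of 1 nodes with single edges (A_1). Hence the type is A_1.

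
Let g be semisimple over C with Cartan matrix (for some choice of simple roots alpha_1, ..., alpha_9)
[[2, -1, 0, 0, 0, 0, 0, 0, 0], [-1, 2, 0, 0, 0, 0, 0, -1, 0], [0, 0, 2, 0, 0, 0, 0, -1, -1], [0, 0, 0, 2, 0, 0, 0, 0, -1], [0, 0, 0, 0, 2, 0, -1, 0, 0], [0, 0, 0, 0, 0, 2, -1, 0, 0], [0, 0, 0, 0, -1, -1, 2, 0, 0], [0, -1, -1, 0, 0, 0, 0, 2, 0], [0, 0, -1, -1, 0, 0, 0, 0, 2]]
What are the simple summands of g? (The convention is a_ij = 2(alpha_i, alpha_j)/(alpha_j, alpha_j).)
The diagram associated to this matrix has two connected components: the simple roots {alpha_5, alpha_6, alpha_7} form a chain of 3 nodes with single edges (A_3), and {alpha_1, alpha_2, alpha_3, alpha_4, alpha_8, alpha_9} form a chain of 6 nodes with single edges (A_6). A semisimple Lie algebra decomposes uniquely as the direct sum of simple ideals, one per connected component of its Dynkin diagram, so g ≅ A_3 ⊕ A_6 (dimension 15 + 48 = 63).

A_3 ⊕ A_6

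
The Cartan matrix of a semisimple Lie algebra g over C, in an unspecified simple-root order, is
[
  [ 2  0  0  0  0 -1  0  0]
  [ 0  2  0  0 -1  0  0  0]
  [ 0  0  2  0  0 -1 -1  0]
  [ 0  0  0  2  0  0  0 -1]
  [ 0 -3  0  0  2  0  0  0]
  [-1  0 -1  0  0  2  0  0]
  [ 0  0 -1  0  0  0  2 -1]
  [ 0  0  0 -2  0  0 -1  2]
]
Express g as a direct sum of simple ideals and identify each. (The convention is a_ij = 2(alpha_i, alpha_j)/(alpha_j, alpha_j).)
The diagram associated to this matrix has two connected components: the simple roots {alpha_1, alpha_3, alpha_4, alpha_6, alpha_7, alpha_8} form a chain of 6 nodes with a double edge at one end; the terminal node there is the unique short simple root (B_6), and {alpha_2, alpha_5} form two nodes joined by a triple edge (G_2). A semisimple Lie algebra decomposes uniquely as the direct sum of simple ideals, one per connected component of its Dynkin diagram, so g ≅ B_6 ⊕ G_2 (dimension 78 + 14 = 92).

type B_6 + type G_2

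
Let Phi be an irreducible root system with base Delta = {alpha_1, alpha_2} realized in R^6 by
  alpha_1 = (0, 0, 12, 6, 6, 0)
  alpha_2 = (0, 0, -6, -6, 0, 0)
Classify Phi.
G_2

Compute the Cartan integers a_ij = 2(alpha_i, alpha_j)/(alpha_j, alpha_j); the resulting 2x2 Cartan matrix is
[[2, -3], [-1, 2]].
The roots have two lengths (squared-length ratio 3:1); the short ones are alpha_{2}. The associated Dynkin diagram is two nodes joined by a triple edge (G_2), so the type is G_2.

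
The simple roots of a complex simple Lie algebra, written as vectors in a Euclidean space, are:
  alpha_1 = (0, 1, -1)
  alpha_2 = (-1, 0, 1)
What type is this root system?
Compute the Cartan integers a_ij = 2(alpha_i, alpha_j)/(alpha_j, alpha_j); the resulting 2x2 Cartan matrix is
[[2, -1], [-1, 2]].
All simple roots have the same length, so the diagram is simply laced. The associated Dynkin diagram is a chain of 2 nodes with single edges (A_2), so the type is A_2 (the algebra sl(3)).

type A_2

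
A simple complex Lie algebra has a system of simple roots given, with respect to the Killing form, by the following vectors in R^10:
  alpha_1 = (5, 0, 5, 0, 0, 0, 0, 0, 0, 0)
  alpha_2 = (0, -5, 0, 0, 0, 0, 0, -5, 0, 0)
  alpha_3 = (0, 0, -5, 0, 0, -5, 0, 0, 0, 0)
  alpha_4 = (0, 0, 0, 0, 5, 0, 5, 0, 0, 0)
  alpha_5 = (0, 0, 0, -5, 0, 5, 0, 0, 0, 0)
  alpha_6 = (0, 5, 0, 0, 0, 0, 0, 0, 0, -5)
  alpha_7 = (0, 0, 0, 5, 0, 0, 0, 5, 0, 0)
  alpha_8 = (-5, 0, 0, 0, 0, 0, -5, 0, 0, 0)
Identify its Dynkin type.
Compute the Cartan integers a_ij = 2(alpha_i, alpha_j)/(alpha_j, alpha_j); the resulting 8x8 Cartan matrix is
[[2, 0, -1, 0, 0, 0, 0, -1], [0, 2, 0, 0, 0, -1, -1, 0], [-1, 0, 2, 0, -1, 0, 0, 0], [0, 0, 0, 2, 0, 0, 0, -1], [0, 0, -1, 0, 2, 0, -1, 0], [0, -1, 0, 0, 0, 2, 0, 0], [0, -1, 0, 0, -1, 0, 2, 0], [-1, 0, 0, -1, 0, 0, 0, 2]].
All simple roots have the same length, so the diagram is simply laced. The associated Dynkin diagram is a chain of 8 nodes with single edges (A_8), so the type is A_8 (the algebra sl(9)).

type A_8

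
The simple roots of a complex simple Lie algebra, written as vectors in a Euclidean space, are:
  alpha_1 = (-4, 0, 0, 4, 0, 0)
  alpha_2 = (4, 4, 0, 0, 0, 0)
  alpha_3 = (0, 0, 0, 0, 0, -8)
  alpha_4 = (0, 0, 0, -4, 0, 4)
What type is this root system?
C4

Compute the Cartan integers a_ij = 2(alpha_i, alpha_j)/(alpha_j, alpha_j); the resulting 4x4 Cartan matrix is
[[2, -1, 0, -1], [-1, 2, 0, 0], [0, 0, 2, -2], [-1, 0, -1, 2]].
The roots have two lengths (squared-length ratio 2:1); the short ones are alpha_{1,2,4}. The associated Dynkin diagram is a chain of 4 nodes with a double edge at one end; the terminal node there is the unique long simple root (C_4), so the type is C_4 (the algebra sp(8)).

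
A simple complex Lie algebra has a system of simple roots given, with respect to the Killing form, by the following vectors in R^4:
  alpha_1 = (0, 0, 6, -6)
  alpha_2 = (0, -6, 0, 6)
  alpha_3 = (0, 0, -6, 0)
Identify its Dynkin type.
type B_3

Compute the Cartan integers a_ij = 2(alpha_i, alpha_j)/(alpha_j, alpha_j); the resulting 3x3 Cartan matrix is
[[2, -1, -2], [-1, 2, 0], [-1, 0, 2]].
The roots have two lengths (squared-length ratio 2:1); the short ones are alpha_{3}. The associated Dynkin diagram is a chain of 3 nodes with a double edge at one end; the terminal node there is the unique short simple root (B_3), so the type is B_3 (the algebra so(7)).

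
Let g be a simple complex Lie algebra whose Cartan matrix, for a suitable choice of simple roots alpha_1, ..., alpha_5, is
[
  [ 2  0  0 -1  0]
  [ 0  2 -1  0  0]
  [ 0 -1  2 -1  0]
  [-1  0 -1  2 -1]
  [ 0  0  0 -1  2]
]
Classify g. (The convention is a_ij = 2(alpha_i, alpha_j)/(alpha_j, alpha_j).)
D_5

The matrix has rank 5 with 2's on the diagonal. Reading the off-diagonal entries as Dynkin edges (a single edge where a_ij = a_ji = -1; a double or triple edge where a_ij * a_ji = 2 or 3), the diagram is a chain of 3 nodes with a fork of two nodes at one end (D_5). One simple-root ordering that puts it in standard form is (alpha_2, alpha_3, alpha_4, alpha_5, alpha_1). So the algebra is type D_5, i.e. so(10).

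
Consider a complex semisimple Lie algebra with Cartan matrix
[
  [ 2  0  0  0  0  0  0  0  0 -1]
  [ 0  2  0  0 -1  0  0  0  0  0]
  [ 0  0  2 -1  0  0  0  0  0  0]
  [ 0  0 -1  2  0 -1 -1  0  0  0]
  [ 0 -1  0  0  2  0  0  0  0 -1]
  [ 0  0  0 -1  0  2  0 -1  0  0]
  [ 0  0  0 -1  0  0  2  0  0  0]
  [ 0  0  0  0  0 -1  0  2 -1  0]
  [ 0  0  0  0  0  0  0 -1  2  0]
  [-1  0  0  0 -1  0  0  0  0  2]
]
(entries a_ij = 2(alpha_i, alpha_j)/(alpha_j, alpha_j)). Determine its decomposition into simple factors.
The diagram associated to this matrix has two connected components: the simple roots {alpha_1, alpha_2, alpha_5, alpha_10} form a chain of 4 nodes with single edges (A_4), and {alpha_3, alpha_4, alpha_6, alpha_7, alpha_8, alpha_9} form a chain of 4 nodes with a fork of two nodes at one end (D_6). A semisimple Lie algebra decomposes uniquely as the direct sum of simple ideals, one per connected component of its Dynkin diagram, so g ≅ A_4 ⊕ D_6 (dimension 24 + 66 = 90).

A_4 (sl(5)) ⊕ D_6 (so(12))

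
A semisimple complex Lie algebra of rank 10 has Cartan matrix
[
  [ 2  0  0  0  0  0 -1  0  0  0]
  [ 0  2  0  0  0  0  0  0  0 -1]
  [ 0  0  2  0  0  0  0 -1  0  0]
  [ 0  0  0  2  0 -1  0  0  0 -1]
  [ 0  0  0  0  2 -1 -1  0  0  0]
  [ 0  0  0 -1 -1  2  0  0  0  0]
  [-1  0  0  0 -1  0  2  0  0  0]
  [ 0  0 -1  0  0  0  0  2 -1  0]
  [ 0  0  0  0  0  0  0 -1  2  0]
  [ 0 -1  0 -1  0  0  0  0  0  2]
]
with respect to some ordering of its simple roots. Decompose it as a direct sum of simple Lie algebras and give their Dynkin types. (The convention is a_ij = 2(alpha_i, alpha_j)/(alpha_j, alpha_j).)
The diagram associated to this matrix has two connected components: the simple roots {alpha_3, alpha_8, alpha_9} form a chain of 3 nodes with single edges (A_3), and {alpha_1, alpha_2, alpha_4, alpha_5, alpha_6, alpha_7, alpha_10} form a chain of 7 nodes with single edges (A_7). A semisimple Lie algebra decomposes uniquely as the direct sum of simple ideals, one per connected component of its Dynkin diagram, so g ≅ A_3 ⊕ A_7 (dimension 15 + 63 = 78).

A_3 + A_7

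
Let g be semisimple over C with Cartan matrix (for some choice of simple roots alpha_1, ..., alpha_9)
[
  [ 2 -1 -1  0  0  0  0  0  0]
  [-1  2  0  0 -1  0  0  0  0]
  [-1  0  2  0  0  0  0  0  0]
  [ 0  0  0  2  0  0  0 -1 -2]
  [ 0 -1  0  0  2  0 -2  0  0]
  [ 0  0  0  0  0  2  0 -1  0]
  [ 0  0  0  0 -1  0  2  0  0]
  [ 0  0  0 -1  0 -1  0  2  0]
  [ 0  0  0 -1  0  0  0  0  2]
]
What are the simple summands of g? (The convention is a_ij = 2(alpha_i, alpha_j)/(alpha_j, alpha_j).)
The diagram associated to this matrix has two connected components: the simple roots {alpha_4, alpha_6, alpha_8, alpha_9} form a chain of 4 nodes with a double edge at one end; the terminal node there is the unique short simple root (B_4), and {alpha_1, alpha_2, alpha_3, alpha_5, alpha_7} form a chain of 5 nodes with a double edge at one end; the terminal node there is the unique short simple root (B_5). A semisimple Lie algebra decomposes uniquely as the direct sum of simple ideals, one per connected component of its Dynkin diagram, so g ≅ B_4 ⊕ B_5 (dimension 36 + 55 = 91).

B_4 ⊕ B_5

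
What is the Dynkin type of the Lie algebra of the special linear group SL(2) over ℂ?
A_1 (sl(2))

This is sl(2), which has dimension 2^2 - 1 = 3 and rank 2 - 1 = 1 (a Cartan subalgebra is the diagonal traceless matrices). In the classification of classical Lie algebras, the special linear algebra sl(n+1) has type A_n; here n = 1, so the Dynkin diagram is a chain of 1 nodes with single edges (A_1). Hence the type is A_1.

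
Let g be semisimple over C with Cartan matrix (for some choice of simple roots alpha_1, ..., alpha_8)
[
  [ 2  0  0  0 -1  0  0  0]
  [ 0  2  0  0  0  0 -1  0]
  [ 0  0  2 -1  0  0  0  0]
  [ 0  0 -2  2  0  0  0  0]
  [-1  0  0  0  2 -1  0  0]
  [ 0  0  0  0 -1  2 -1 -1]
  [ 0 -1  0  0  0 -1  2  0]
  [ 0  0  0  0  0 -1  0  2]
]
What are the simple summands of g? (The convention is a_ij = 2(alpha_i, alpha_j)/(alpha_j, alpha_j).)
The diagram associated to this matrix has two connected components: the simple roots {alpha_3, alpha_4} form a chain of 2 nodes with a double edge at one end; the terminal node there is the unique short simple root (B_2), and {alpha_1, alpha_2, alpha_5, alpha_6, alpha_7, alpha_8} form a chain of 5 nodes with one extra node attached to the third node from one end (E_6). A semisimple Lie algebra decomposes uniquely as the direct sum of simple ideals, one per connected component of its Dynkin diagram, so g ≅ B_2 ⊕ E_6 (dimension 10 + 78 = 88).

B_2 ⊕ E_6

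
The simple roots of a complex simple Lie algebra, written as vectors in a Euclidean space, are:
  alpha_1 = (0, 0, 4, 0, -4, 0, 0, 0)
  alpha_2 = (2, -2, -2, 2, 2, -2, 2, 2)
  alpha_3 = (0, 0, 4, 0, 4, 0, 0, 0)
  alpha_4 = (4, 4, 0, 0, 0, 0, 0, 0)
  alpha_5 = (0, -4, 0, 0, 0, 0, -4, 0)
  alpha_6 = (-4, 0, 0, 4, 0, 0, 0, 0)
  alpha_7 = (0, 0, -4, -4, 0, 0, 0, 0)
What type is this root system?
Compute the Cartan integers a_ij = 2(alpha_i, alpha_j)/(alpha_j, alpha_j); the resulting 7x7 Cartan matrix is
[[2, -1, 0, 0, 0, 0, -1], [-1, 2, 0, 0, 0, 0, 0], [0, 0, 2, 0, 0, 0, -1], [0, 0, 0, 2, -1, -1, 0], [0, 0, 0, -1, 2, 0, 0], [0, 0, 0, -1, 0, 2, -1], [-1, 0, -1, 0, 0, -1, 2]].
All simple roots have the same length, so the diagram is simply laced. The associated Dynkin diagram is a chain of 6 nodes with one extra node attached to the third node from one end (E_7), so the type is E_7.

type E_7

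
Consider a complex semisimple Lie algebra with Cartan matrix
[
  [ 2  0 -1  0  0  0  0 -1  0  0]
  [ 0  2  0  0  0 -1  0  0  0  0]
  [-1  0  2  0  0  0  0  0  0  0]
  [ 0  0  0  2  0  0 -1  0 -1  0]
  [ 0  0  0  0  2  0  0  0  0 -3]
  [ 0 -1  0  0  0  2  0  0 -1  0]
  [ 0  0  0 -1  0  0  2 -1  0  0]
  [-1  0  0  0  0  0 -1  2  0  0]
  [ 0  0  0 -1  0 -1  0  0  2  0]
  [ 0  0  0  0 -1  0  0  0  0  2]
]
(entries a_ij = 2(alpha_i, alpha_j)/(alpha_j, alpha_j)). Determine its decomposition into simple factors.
The diagram associated to this matrix has two connected components: the simple roots {alpha_1, alpha_2, alpha_3, alpha_4, alpha_6, alpha_7, alpha_8, alpha_9} form a chain of 8 nodes with single edges (A_8), and {alpha_5, alpha_10} form two nodes joined by a triple edge (G_2). A semisimple Lie algebra decomposes uniquely as the direct sum of simple ideals, one per connected component of its Dynkin diagram, so g ≅ A_8 ⊕ G_2 (dimension 80 + 14 = 94).

A_8 + G_2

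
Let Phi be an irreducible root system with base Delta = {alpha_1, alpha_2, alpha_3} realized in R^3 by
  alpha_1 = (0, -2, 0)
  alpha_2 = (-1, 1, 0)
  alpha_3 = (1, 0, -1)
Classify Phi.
Compute the Cartan integers a_ij = 2(alpha_i, alpha_j)/(alpha_j, alpha_j); the resulting 3x3 Cartan matrix is
[[2, -2, 0], [-1, 2, -1], [0, -1, 2]].
The roots have two lengths (squared-length ratio 2:1); the short ones are alpha_{2,3}. The associated Dynkin diagram is a chain of 3 nodes with a double edge at one end; the terminal node there is the unique long simple root (C_3), so the type is C_3 (the algebra sp(6)).

C_3 (sp(6))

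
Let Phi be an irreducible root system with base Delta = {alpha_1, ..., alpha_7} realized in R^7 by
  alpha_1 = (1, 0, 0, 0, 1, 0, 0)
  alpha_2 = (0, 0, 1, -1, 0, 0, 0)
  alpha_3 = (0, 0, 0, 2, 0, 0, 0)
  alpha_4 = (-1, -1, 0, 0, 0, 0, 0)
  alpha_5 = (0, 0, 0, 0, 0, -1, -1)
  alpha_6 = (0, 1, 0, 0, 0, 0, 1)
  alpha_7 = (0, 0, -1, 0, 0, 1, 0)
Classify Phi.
Compute the Cartan integers a_ij = 2(alpha_i, alpha_j)/(alpha_j, alpha_j); the resulting 7x7 Cartan matrix is
[[2, 0, 0, -1, 0, 0, 0], [0, 2, -1, 0, 0, 0, -1], [0, -2, 2, 0, 0, 0, 0], [-1, 0, 0, 2, 0, -1, 0], [0, 0, 0, 0, 2, -1, -1], [0, 0, 0, -1, -1, 2, 0], [0, -1, 0, 0, -1, 0, 2]].
The roots have two lengths (squared-length ratio 2:1); the short ones are alpha_{1,2,4,5,6,7}. The associated Dynkin diagram is a chain of 7 nodes with a double edge at one end; the terminal node there is the unique long simple root (C_7), so the type is C_7 (the algebra sp(14)).

type C_7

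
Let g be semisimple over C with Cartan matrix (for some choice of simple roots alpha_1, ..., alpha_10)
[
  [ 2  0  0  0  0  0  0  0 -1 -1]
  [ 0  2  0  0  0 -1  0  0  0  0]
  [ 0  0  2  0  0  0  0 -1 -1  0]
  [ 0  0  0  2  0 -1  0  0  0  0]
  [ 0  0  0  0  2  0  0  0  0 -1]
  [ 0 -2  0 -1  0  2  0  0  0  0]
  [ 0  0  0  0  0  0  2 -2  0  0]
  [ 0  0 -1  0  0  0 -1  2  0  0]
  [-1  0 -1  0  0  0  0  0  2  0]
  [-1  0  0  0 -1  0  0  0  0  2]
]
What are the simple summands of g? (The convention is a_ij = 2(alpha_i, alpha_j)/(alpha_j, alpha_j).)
B3 + C7

The diagram associated to this matrix has two connected components: the simple roots {alpha_2, alpha_4, alpha_6} form a chain of 3 nodes with a double edge at one end; the terminal node there is the unique short simple root (B_3), and {alpha_1, alpha_3, alpha_5, alpha_7, alpha_8, alpha_9, alpha_10} form a chain of 7 nodes with a double edge at one end; the terminal node there is the unique long simple root (C_7). A semisimple Lie algebra decomposes uniquely as the direct sum of simple ideals, one per connected component of its Dynkin diagram, so g ≅ B_3 ⊕ C_7 (dimension 21 + 105 = 126).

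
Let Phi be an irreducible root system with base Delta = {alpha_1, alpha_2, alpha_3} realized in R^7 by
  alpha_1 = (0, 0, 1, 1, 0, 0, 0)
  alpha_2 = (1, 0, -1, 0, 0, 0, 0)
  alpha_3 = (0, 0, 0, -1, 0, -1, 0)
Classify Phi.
A3

Compute the Cartan integers a_ij = 2(alpha_i, alpha_j)/(alpha_j, alpha_j); the resulting 3x3 Cartan matrix is
[[2, -1, -1], [-1, 2, 0], [-1, 0, 2]].
All simple roots have the same length, so the diagram is simply laced. The associated Dynkin diagram is a chain of 3 nodes with single edges (A_3), so the type is A_3 (the algebra sl(4)).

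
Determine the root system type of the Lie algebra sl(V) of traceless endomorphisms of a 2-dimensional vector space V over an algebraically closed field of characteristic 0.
A1

This is sl(2), which has dimension 2^2 - 1 = 3 and rank 2 - 1 = 1 (a Cartan subalgebra is the diagonal traceless matrices). In the classification of classical Lie algebras, the special linear algebra sl(n+1) has type A_n; here n = 1, so the Dynkin diagram is a chain of 1 nodes with single edges (A_1). Hence the type is A_1.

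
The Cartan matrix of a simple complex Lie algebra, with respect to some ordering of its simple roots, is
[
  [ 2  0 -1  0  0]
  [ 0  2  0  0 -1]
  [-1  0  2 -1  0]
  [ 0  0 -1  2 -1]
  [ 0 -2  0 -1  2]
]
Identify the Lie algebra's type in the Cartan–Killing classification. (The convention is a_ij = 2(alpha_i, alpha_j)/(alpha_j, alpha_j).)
The matrix has rank 5 with 2's on the diagonal. Reading the off-diagonal entries as Dynkin edges (a single edge where a_ij = a_ji = -1; a double or triple edge where a_ij * a_ji = 2 or 3), the diagram is a chain of 5 nodes with a double edge at one end; the terminal node there is the unique short simple root (B_5). One simple-root ordering that puts it in standard form is (alpha_1, alpha_3, alpha_4, alpha_5, alpha_2). So the algebra is type B_5, i.e. so(11).

B5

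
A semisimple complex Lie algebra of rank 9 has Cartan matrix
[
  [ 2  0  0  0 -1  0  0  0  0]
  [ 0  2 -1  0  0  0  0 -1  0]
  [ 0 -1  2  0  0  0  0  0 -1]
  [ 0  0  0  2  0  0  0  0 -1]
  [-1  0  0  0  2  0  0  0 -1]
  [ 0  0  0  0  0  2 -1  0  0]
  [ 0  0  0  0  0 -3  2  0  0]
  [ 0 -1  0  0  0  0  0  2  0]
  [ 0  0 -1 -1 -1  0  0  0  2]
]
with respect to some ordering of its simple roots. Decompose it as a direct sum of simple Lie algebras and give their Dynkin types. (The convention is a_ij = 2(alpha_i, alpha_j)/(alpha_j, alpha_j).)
E7 + G2

The diagram associated to this matrix has two connected components: the simple roots {alpha_1, alpha_2, alpha_3, alpha_4, alpha_5, alpha_8, alpha_9} form a chain of 6 nodes with one extra node attached to the third node from one end (E_7), and {alpha_6, alpha_7} form two nodes joined by a triple edge (G_2). A semisimple Lie algebra decomposes uniquely as the direct sum of simple ideals, one per connected component of its Dynkin diagram, so g ≅ E_7 ⊕ G_2 (dimension 133 + 14 = 147).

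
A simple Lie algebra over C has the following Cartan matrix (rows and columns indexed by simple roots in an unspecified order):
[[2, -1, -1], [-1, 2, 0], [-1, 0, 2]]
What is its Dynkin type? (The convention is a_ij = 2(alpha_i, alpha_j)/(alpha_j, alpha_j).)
A_3 (sl(4))

The matrix has rank 3 with 2's on the diagonal. Reading the off-diagonal entries as Dynkin edges (a single edge where a_ij = a_ji = -1; a double or triple edge where a_ij * a_ji = 2 or 3), the diagram is a chain of 3 nodes with single edges (A_3). One simple-root ordering that puts it in standard form is (alpha_2, alpha_1, alpha_3). So the algebra is type A_3, i.e. sl(4).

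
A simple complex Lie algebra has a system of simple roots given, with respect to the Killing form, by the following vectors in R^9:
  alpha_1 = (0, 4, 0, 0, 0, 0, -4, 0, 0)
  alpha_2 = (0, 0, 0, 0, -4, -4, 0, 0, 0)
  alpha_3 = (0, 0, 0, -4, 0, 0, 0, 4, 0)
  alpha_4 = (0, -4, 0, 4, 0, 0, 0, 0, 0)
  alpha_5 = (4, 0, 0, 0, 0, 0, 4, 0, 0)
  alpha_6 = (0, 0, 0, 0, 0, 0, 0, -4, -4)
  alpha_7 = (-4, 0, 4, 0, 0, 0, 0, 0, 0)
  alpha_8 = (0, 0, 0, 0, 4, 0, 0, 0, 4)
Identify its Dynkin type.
Compute the Cartan integers a_ij = 2(alpha_i, alpha_j)/(alpha_j, alpha_j); the resulting 8x8 Cartan matrix is
[[2, 0, 0, -1, -1, 0, 0, 0], [0, 2, 0, 0, 0, 0, 0, -1], [0, 0, 2, -1, 0, -1, 0, 0], [-1, 0, -1, 2, 0, 0, 0, 0], [-1, 0, 0, 0, 2, 0, -1, 0], [0, 0, -1, 0, 0, 2, 0, -1], [0, 0, 0, 0, -1, 0, 2, 0], [0, -1, 0, 0, 0, -1, 0, 2]].
All simple roots have the same length, so the diagram is simply laced. The associated Dynkin diagram is a chain of 8 nodes with single edges (A_8), so the type is A_8 (the algebra sl(9)).

A_8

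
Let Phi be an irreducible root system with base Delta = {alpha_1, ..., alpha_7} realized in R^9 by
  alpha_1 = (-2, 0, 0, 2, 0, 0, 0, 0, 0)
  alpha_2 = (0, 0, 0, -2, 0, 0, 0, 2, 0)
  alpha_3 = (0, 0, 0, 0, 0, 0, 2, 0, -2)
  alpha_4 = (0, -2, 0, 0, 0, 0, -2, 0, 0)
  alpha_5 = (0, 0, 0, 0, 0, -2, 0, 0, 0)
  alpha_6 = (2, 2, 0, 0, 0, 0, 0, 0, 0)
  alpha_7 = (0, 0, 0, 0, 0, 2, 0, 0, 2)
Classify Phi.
B_7 (so(15))

Compute the Cartan integers a_ij = 2(alpha_i, alpha_j)/(alpha_j, alpha_j); the resulting 7x7 Cartan matrix is
[[2, -1, 0, 0, 0, -1, 0], [-1, 2, 0, 0, 0, 0, 0], [0, 0, 2, -1, 0, 0, -1], [0, 0, -1, 2, 0, -1, 0], [0, 0, 0, 0, 2, 0, -1], [-1, 0, 0, -1, 0, 2, 0], [0, 0, -1, 0, -2, 0, 2]].
The roots have two lengths (squared-length ratio 2:1); the short ones are alpha_{5}. The associated Dynkin diagram is a chain of 7 nodes with a double edge at one end; the terminal node there is the unique short simple root (B_7), so the type is B_7 (the algebra so(15)).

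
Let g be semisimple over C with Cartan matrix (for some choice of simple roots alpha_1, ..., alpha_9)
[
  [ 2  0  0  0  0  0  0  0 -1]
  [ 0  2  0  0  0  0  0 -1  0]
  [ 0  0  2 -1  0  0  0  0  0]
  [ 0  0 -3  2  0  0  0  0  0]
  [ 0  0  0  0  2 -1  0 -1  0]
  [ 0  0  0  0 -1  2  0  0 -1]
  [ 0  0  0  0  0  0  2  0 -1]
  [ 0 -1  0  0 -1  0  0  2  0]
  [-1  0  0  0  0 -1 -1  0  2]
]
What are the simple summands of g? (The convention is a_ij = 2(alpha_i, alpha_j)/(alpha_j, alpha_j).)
The diagram associated to this matrix has two connected components: the simple roots {alpha_1, alpha_2, alpha_5, alpha_6, alpha_7, alpha_8, alpha_9} form a chain of 5 nodes with a fork of two nodes at one end (D_7), and {alpha_3, alpha_4} form two nodes joined by a triple edge (G_2). A semisimple Lie algebra decomposes uniquely as the direct sum of simple ideals, one per connected component of its Dynkin diagram, so g ≅ D_7 ⊕ G_2 (dimension 91 + 14 = 105).

type D_7 + type G_2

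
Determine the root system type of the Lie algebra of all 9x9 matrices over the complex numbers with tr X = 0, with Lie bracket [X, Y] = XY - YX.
A8

This is sl(9), which has dimension 9^2 - 1 = 80 and rank 9 - 1 = 8 (a Cartan subalgebra is the diagonal traceless matrices). In the classification of classical Lie algebras, the special linear algebra sl(n+1) has type A_n; here n = 8, so the Dynkin diagram is a chain of 8 nodes with single edges (A_8). Hence the type is A_8.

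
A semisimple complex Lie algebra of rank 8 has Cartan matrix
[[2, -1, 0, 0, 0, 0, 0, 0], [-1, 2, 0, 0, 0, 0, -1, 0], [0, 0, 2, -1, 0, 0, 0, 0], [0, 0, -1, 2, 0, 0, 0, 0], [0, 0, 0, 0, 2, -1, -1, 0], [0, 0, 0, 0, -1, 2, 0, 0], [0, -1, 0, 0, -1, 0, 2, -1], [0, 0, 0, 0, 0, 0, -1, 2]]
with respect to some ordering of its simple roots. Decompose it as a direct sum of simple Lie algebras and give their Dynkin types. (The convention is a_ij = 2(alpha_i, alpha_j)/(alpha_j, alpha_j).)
The diagram associated to this matrix has two connected components: the simple roots {alpha_3, alpha_4} form a chain of 2 nodes with single edges (A_2), and {alpha_1, alpha_2, alpha_5, alpha_6, alpha_7, alpha_8} form a chain of 5 nodes with one extra node attached to the third node from one end (E_6). A semisimple Lie algebra decomposes uniquely as the direct sum of simple ideals, one per connected component of its Dynkin diagram, so g ≅ A_2 ⊕ E_6 (dimension 8 + 78 = 86).

type A_2 ⊕ type E_6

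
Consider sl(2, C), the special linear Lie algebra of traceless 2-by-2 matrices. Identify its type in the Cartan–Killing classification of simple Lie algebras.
This is sl(2), which has dimension 2^2 - 1 = 3 and rank 2 - 1 = 1 (a Cartan subalgebra is the diagonal traceless matrices). In the classification of classical Lie algebras, the special linear algebra sl(n+1) has type A_n; here n = 1, so the Dynkin diagram is a chain of 1 nodes with single edges (A_1). Hence the type is A_1.

A_1 (sl(2))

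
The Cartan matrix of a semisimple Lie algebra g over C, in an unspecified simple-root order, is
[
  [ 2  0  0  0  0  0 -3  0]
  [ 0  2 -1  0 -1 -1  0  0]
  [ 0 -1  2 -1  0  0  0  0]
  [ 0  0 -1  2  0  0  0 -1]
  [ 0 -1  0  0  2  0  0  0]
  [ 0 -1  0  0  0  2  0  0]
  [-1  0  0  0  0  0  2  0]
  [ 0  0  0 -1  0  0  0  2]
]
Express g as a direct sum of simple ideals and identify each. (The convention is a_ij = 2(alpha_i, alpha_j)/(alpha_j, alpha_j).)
The diagram associated to this matrix has two connected components: the simple roots {alpha_2, alpha_3, alpha_4, alpha_5, alpha_6, alpha_8} form a chain of 4 nodes with a fork of two nodes at one end (D_6), and {alpha_1, alpha_7} form two nodes joined by a triple edge (G_2). A semisimple Lie algebra decomposes uniquely as the direct sum of simple ideals, one per connected component of its Dynkin diagram, so g ≅ D_6 ⊕ G_2 (dimension 66 + 14 = 80).

D6 + G2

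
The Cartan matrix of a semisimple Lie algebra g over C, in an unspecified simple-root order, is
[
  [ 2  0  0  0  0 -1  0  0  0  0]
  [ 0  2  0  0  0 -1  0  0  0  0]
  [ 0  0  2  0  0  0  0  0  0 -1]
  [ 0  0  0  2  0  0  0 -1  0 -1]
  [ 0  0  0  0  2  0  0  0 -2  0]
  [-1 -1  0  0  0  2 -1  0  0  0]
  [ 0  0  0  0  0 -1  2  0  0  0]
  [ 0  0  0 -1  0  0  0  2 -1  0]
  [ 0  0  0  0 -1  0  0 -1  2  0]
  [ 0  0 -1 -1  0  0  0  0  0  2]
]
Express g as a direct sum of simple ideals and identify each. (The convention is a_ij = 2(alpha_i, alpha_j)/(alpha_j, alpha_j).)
The diagram associated to this matrix has two connected components: the simple roots {alpha_3, alpha_4, alpha_5, alpha_8, alpha_9, alpha_10} form a chain of 6 nodes with a double edge at one end; the terminal node there is the unique long simple root (C_6), and {alpha_1, alpha_2, alpha_6, alpha_7} form a chain of 2 nodes with a fork of two nodes at one end (D_4). A semisimple Lie algebra decomposes uniquely as the direct sum of simple ideals, one per connected component of its Dynkin diagram, so g ≅ C_6 ⊕ D_4 (dimension 78 + 28 = 106).

C_6 ⊕ D_4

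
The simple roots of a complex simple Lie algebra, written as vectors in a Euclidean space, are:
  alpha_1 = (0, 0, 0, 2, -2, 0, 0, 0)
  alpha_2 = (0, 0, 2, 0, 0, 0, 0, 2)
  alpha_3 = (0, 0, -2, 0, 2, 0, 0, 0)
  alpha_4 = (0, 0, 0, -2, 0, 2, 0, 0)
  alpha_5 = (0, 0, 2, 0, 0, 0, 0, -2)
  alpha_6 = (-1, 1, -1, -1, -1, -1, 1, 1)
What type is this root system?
Compute the Cartan integers a_ij = 2(alpha_i, alpha_j)/(alpha_j, alpha_j); the resulting 6x6 Cartan matrix is
[[2, 0, -1, -1, 0, 0], [0, 2, -1, 0, 0, 0], [-1, -1, 2, 0, -1, 0], [-1, 0, 0, 2, 0, 0], [0, 0, -1, 0, 2, -1], [0, 0, 0, 0, -1, 2]].
All simple roots have the same length, so the diagram is simply laced. The associated Dynkin diagram is a chain of 5 nodes with one extra node attached to the third node from one end (E_6), so the type is E_6.

type E_6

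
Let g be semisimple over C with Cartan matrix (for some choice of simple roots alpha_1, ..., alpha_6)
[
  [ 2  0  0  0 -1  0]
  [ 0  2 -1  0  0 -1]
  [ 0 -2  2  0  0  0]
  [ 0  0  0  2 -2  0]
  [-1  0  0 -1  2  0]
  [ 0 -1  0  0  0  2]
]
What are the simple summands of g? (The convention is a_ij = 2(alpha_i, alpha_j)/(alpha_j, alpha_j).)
The diagram associated to this matrix has two connected components: the simple roots {alpha_1, alpha_4, alpha_5} form a chain of 3 nodes with a double edge at one end; the terminal node there is the unique long simple root (C_3), and {alpha_2, alpha_3, alpha_6} form a chain of 3 nodes with a double edge at one end; the terminal node there is the unique long simple root (C_3). A semisimple Lie algebra decomposes uniquely as the direct sum of simple ideals, one per connected component of its Dynkin diagram, so g ≅ C_3 ⊕ C_3 (dimension 21 + 21 = 42).

C_3 ⊕ C_3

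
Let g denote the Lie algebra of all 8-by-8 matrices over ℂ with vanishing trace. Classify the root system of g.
type A_7

This is sl(8), which has dimension 8^2 - 1 = 63 and rank 8 - 1 = 7 (a Cartan subalgebra is the diagonal traceless matrices). In the classification of classical Lie algebras, the special linear algebra sl(n+1) has type A_n; here n = 7, so the Dynkin diagram is a chain of 7 nodes with single edges (A_7). Hence the type is A_7.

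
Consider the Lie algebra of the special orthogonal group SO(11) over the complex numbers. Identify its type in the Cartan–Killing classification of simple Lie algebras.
B_5 (so(11))

This is so(11) with 11 odd, which has dimension 11(11-1)/2 = 55 and rank (11-1)/2 = 5. In the classification of classical Lie algebras, the orthogonal algebra so(2n+1) in an odd number of variables has type B_n; here n = 5, so the Dynkin diagram is a chain of 5 nodes with a double edge at one end; the terminal node there is the unique short simple root (B_5). Hence the type is B_5.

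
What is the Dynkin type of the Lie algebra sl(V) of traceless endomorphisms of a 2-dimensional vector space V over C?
type A_1

This is sl(2), which has dimension 2^2 - 1 = 3 and rank 2 - 1 = 1 (a Cartan subalgebra is the diagonal traceless matrices). In the classification of classical Lie algebras, the special linear algebra sl(n+1) has type A_n; here n = 1, so the Dynkin diagram is a chain of 1 nodes with single edges (A_1). Hence the type is A_1.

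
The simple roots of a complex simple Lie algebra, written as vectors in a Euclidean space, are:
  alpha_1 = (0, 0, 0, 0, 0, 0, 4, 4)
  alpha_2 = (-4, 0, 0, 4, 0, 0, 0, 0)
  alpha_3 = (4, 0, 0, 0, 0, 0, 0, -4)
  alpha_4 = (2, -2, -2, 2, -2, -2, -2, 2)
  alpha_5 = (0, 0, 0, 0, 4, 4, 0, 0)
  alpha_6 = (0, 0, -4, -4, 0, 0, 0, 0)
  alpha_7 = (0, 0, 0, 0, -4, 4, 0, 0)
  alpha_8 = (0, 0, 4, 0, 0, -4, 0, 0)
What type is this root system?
Compute the Cartan integers a_ij = 2(alpha_i, alpha_j)/(alpha_j, alpha_j); the resulting 8x8 Cartan matrix is
[[2, 0, -1, 0, 0, 0, 0, 0], [0, 2, -1, 0, 0, -1, 0, 0], [-1, -1, 2, 0, 0, 0, 0, 0], [0, 0, 0, 2, -1, 0, 0, 0], [0, 0, 0, -1, 2, 0, 0, -1], [0, -1, 0, 0, 0, 2, 0, -1], [0, 0, 0, 0, 0, 0, 2, -1], [0, 0, 0, 0, -1, -1, -1, 2]].
All simple roots have the same length, so the diagram is simply laced. The associated Dynkin diagram is a chain of 7 nodes with one extra node attached to the third node from one end (E_8), so the type is E_8.

E_8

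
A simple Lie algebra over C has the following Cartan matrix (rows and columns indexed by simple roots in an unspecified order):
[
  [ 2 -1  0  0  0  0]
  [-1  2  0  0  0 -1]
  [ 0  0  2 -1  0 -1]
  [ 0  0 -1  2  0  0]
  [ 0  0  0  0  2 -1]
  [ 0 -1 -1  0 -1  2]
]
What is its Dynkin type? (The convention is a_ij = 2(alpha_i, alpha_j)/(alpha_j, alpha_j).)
type E_6

The matrix has rank 6 with 2's on the diagonal. Reading the off-diagonal entries as Dynkin edges (a single edge where a_ij = a_ji = -1; a double or triple edge where a_ij * a_ji = 2 or 3), the diagram is a chain of 5 nodes with one extra node attached to the third node from one end (E_6). One simple-root ordering that puts it in standard form is (alpha_4, alpha_5, alpha_3, alpha_6, alpha_2, alpha_1). So the algebra is type E_6.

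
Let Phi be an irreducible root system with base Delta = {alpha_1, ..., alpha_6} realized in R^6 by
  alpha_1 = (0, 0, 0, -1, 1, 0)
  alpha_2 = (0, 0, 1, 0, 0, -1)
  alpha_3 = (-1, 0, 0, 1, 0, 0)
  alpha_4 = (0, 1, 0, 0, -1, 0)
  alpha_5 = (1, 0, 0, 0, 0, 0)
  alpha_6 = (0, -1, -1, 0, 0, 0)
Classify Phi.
B_6

Compute the Cartan integers a_ij = 2(alpha_i, alpha_j)/(alpha_j, alpha_j); the resulting 6x6 Cartan matrix is
[[2, 0, -1, -1, 0, 0], [0, 2, 0, 0, 0, -1], [-1, 0, 2, 0, -2, 0], [-1, 0, 0, 2, 0, -1], [0, 0, -1, 0, 2, 0], [0, -1, 0, -1, 0, 2]].
The roots have two lengths (squared-length ratio 2:1); the short ones are alpha_{5}. The associated Dynkin diagram is a chain of 6 nodes with a double edge at one end; the terminal node there is the unique short simple root (B_6), so the type is B_6 (the algebra so(13)).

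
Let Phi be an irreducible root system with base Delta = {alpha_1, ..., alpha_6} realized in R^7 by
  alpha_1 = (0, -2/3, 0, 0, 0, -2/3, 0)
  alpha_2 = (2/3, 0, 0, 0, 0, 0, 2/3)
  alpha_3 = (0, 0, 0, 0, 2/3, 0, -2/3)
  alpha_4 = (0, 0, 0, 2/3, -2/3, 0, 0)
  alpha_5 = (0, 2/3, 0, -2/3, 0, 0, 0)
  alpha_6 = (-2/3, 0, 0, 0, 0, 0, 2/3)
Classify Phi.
Compute the Cartan integers a_ij = 2(alpha_i, alpha_j)/(alpha_j, alpha_j); the resulting 6x6 Cartan matrix is
[[2, 0, 0, 0, -1, 0], [0, 2, -1, 0, 0, 0], [0, -1, 2, -1, 0, -1], [0, 0, -1, 2, -1, 0], [-1, 0, 0, -1, 2, 0], [0, 0, -1, 0, 0, 2]].
All simple roots have the same length, so the diagram is simply laced. The associated Dynkin diagram is a chain of 4 nodes with a fork of two nodes at one end (D_6), so the type is D_6 (the algebra so(12)).

D_6 (so(12))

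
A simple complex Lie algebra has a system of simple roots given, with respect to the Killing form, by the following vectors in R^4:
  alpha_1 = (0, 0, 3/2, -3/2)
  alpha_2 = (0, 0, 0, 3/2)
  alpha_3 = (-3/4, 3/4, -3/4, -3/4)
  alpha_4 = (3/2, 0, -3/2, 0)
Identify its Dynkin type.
Compute the Cartan integers a_ij = 2(alpha_i, alpha_j)/(alpha_j, alpha_j); the resulting 4x4 Cartan matrix is
[[2, -2, 0, -1], [-1, 2, -1, 0], [0, -1, 2, 0], [-1, 0, 0, 2]].
The roots have two lengths (squared-length ratio 2:1); the short ones are alpha_{2,3}. The associated Dynkin diagram is a chain of 4 nodes with a double edge between the middle two (F_4), so the type is F_4.

F_4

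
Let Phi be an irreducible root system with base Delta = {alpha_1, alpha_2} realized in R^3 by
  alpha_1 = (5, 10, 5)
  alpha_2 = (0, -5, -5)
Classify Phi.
Compute the Cartan integers a_ij = 2(alpha_i, alpha_j)/(alpha_j, alpha_j); the resulting 2x2 Cartan matrix is
[[2, -3], [-1, 2]].
The roots have two lengths (squared-length ratio 3:1); the short ones are alpha_{2}. The associated Dynkin diagram is two nodes joined by a triple edge (G_2), so the type is G_2.

G2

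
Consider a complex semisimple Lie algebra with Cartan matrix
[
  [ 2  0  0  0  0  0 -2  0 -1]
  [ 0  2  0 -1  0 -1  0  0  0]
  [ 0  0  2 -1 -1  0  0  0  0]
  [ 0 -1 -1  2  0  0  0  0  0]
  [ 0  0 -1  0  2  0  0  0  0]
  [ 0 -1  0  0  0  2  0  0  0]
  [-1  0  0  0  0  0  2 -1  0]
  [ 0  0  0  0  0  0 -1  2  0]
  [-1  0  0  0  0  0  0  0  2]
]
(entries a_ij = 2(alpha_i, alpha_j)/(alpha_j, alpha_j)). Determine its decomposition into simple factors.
The diagram associated to this matrix has two connected components: the simple roots {alpha_2, alpha_3, alpha_4, alpha_5, alpha_6} form a chain of 5 nodes with single edges (A_5), and {alpha_1, alpha_7, alpha_8, alpha_9} form a chain of 4 nodes with a double edge between the middle two (F_4). A semisimple Lie algebra decomposes uniquely as the direct sum of simple ideals, one per connected component of its Dynkin diagram, so g ≅ A_5 ⊕ F_4 (dimension 35 + 52 = 87).

A5 ⊕ F4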